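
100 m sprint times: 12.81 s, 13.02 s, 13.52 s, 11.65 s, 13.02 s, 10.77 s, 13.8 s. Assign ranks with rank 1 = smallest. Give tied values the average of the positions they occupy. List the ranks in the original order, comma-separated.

Sorted (ascending): 10.77, 11.65, 12.81, 13.02, 13.02, 13.52, 13.8
The 2 values of 13.02 occupy positions 4–5 → average rank (4+5)/2 = 4.5.

3, 4.5, 6, 2, 4.5, 1, 7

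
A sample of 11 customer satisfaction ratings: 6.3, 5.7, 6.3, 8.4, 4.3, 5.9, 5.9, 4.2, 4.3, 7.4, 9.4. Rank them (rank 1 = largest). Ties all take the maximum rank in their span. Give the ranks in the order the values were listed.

5, 8, 5, 2, 10, 7, 7, 11, 10, 3, 1

Sorted (descending): 9.4, 8.4, 7.4, 6.3, 6.3, 5.9, 5.9, 5.7, 4.3, 4.3, 4.2
The 2 values of 6.3 occupy positions 4–5 → each gets rank 5.
The 2 values of 5.9 occupy positions 6–7 → each gets rank 7.
The 2 values of 4.3 occupy positions 9–10 → each gets rank 10.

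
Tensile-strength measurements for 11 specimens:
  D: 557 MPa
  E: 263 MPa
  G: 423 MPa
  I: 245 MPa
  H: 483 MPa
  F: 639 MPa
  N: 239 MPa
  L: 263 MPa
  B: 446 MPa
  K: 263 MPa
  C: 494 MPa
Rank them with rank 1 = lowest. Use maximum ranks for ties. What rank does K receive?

Sorted (ascending): 239, 245, 263, 263, 263, 423, 446, 483, 494, 557, 639
The 3 values of 263 occupy positions 3–5 → each gets rank 5.
K has value 263 MPa → rank 5.

5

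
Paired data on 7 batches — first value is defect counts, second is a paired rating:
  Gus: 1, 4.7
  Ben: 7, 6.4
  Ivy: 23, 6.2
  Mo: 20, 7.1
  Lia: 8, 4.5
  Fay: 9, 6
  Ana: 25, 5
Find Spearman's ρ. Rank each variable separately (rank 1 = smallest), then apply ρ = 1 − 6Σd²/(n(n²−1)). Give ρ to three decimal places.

Ranks of variable 1: 1, 2, 6, 5, 3, 4, 7
Ranks of variable 2: 2, 6, 5, 7, 1, 4, 3
d = r₁ − r₂: -1, -4, 1, -2, 2, 0, 4
d²: 1, 16, 1, 4, 4, 0, 16; Σd² = 42
ρ = 1 − 6·42/(7·48) = 1 − 252/336 = 0.250

0.250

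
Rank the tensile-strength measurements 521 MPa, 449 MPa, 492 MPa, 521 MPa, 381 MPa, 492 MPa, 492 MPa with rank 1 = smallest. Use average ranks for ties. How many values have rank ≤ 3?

2

Sorted (ascending): 381, 449, 492, 492, 492, 521, 521
The 3 values of 492 occupy positions 3–5 → average rank 4.
The 2 values of 521 occupy positions 6–7 → average rank (6+7)/2 = 6.5.
Ranks ≤ 3: {1, 2} → 2 values.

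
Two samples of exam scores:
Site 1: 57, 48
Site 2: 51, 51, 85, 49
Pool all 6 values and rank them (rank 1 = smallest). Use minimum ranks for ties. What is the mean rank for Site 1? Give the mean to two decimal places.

3.00

Sorted (ascending): 48, 49, 51, 51, 57, 85
The 2 values of 51 occupy positions 3–4 → each gets rank 3.
Site 1 values → pooled ranks: 57→5, 48→1
Mean rank = (5 + 1) / 2 = 3.00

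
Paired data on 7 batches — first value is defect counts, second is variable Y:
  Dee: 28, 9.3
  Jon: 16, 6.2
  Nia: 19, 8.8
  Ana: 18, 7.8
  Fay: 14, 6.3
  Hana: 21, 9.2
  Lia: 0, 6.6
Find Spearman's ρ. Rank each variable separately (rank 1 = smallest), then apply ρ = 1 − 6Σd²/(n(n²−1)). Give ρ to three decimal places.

Ranks of variable 1: 7, 3, 5, 4, 2, 6, 1
Ranks of variable 2: 7, 1, 5, 4, 2, 6, 3
d = r₁ − r₂: 0, 2, 0, 0, 0, 0, -2
d²: 0, 4, 0, 0, 0, 0, 4; Σd² = 8
ρ = 1 − 6·8/(7·48) = 1 − 48/336 = 0.857

0.857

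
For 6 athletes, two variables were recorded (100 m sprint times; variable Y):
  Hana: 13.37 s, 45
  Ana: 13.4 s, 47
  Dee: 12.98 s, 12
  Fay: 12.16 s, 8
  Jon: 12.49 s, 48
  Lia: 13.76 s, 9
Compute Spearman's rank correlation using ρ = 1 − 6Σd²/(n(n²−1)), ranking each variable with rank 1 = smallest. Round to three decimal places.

0.086

Ranks of variable 1: 4, 5, 3, 1, 2, 6
Ranks of variable 2: 4, 5, 3, 1, 6, 2
d = r₁ − r₂: 0, 0, 0, 0, -4, 4
d²: 0, 0, 0, 0, 16, 16; Σd² = 32
ρ = 1 − 6·32/(6·35) = 1 − 192/210 = 0.086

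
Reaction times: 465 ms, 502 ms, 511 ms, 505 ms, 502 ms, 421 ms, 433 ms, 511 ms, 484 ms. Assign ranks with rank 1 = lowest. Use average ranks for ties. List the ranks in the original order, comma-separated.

Sorted (ascending): 421, 433, 465, 484, 502, 502, 505, 511, 511
The 2 values of 502 occupy positions 5–6 → average rank (5+6)/2 = 5.5.
The 2 values of 511 occupy positions 8–9 → average rank (8+9)/2 = 8.5.

3, 5.5, 8.5, 7, 5.5, 1, 2, 8.5, 4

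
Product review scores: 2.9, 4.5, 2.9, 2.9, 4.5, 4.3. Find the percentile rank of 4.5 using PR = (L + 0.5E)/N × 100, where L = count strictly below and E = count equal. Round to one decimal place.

83.3

N = 6.
Strictly below 4.5: 4. Equal to 4.5: 2.
PR = (4 + 0.5·2)/6 × 100 = 83.3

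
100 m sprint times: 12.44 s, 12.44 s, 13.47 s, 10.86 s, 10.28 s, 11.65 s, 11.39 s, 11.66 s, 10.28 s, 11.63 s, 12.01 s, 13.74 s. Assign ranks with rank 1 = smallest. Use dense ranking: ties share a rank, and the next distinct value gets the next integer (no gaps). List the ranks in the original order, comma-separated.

Sorted (ascending): 10.28, 10.28, 10.86, 11.39, 11.63, 11.65, 11.66, 12.01, 12.44, 12.44, 13.47, 13.74
The 2 values of 10.28 share dense rank 1.
The 2 values of 12.44 share dense rank 8.
Remaining distinct values take the next consecutive integers.

8, 8, 9, 2, 1, 5, 3, 6, 1, 4, 7, 10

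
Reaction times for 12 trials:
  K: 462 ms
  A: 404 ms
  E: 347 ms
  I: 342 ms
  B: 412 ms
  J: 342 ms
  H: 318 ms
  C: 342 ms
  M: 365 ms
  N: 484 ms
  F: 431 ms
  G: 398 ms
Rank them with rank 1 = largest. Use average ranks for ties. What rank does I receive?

Sorted (descending): 484, 462, 431, 412, 404, 398, 365, 347, 342, 342, 342, 318
The 3 values of 342 occupy positions 9–11 → average rank 10.
I has value 342 ms → rank 10.

10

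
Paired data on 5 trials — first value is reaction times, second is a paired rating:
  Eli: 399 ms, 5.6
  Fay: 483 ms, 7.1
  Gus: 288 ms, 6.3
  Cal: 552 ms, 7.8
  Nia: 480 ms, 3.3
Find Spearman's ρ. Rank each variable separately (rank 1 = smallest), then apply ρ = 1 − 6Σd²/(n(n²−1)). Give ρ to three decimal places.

0.600

Ranks of variable 1: 2, 4, 1, 5, 3
Ranks of variable 2: 2, 4, 3, 5, 1
d = r₁ − r₂: 0, 0, -2, 0, 2
d²: 0, 0, 4, 0, 4; Σd² = 8
ρ = 1 − 6·8/(5·24) = 1 − 48/120 = 0.600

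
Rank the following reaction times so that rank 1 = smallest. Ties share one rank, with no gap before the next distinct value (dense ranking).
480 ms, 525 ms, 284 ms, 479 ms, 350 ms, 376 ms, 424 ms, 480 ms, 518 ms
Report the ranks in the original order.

6, 8, 1, 5, 2, 3, 4, 6, 7

Sorted (ascending): 284, 350, 376, 424, 479, 480, 480, 518, 525
The 2 values of 480 share dense rank 6.
Remaining distinct values take the next consecutive integers.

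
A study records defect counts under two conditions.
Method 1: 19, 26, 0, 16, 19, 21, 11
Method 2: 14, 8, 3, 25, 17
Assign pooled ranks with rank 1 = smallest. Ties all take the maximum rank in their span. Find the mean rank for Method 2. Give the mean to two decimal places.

5.60

Sorted (ascending): 0, 3, 8, 11, 14, 16, 17, 19, 19, 21, 25, 26
The 2 values of 19 occupy positions 8–9 → each gets rank 9.
Method 2 values → pooled ranks: 14→5, 8→3, 3→2, 25→11, 17→7
Mean rank = (5 + 3 + 2 + 11 + 7) / 5 = 5.60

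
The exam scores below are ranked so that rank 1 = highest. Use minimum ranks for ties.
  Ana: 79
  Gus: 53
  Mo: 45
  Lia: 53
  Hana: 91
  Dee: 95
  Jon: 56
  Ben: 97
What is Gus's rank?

6

Sorted (descending): 97, 95, 91, 79, 56, 53, 53, 45
The 2 values of 53 occupy positions 6–7 → each gets rank 6.
Gus has value 53 → rank 6.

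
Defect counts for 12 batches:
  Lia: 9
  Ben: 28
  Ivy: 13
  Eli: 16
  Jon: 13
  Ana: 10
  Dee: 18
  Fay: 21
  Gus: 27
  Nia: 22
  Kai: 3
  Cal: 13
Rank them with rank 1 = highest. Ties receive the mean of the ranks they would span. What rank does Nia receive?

Sorted (descending): 28, 27, 22, 21, 18, 16, 13, 13, 13, 10, 9, 3
The 3 values of 13 occupy positions 7–9 → average rank 8.
Nia has value 22 → rank 3.

3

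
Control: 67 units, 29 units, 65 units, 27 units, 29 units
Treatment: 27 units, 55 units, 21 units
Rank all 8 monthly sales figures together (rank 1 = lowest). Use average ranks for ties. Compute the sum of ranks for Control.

Sorted (ascending): 21, 27, 27, 29, 29, 55, 65, 67
The 2 values of 27 occupy positions 2–3 → average rank (2+3)/2 = 2.5.
The 2 values of 29 occupy positions 4–5 → average rank (4+5)/2 = 4.5.
Control values → pooled ranks: 67→8, 29→4.5, 65→7, 27→2.5, 29→4.5
Rank sum = 8 + 4.5 + 7 + 2.5 + 4.5 = 26.5

26.5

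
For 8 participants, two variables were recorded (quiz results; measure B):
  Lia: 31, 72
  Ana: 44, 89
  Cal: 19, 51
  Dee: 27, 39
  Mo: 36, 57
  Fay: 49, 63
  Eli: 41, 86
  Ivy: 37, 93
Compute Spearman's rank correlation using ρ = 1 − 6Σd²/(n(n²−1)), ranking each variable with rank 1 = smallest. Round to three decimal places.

0.619

Ranks of variable 1: 3, 7, 1, 2, 4, 8, 6, 5
Ranks of variable 2: 5, 7, 2, 1, 3, 4, 6, 8
d = r₁ − r₂: -2, 0, -1, 1, 1, 4, 0, -3
d²: 4, 0, 1, 1, 1, 16, 0, 9; Σd² = 32
ρ = 1 − 6·32/(8·63) = 1 − 192/504 = 0.619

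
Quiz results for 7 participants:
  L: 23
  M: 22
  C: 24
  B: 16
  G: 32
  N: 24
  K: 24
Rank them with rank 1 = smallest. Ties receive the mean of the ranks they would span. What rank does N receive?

5

Sorted (ascending): 16, 22, 23, 24, 24, 24, 32
The 3 values of 24 occupy positions 4–6 → average rank 5.
N has value 24 → rank 5.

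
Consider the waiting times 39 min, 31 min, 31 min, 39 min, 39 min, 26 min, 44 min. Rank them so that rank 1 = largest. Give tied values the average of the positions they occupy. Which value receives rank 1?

44

Sorted (descending): 44, 39, 39, 39, 31, 31, 26
The 3 values of 39 occupy positions 2–4 → average rank 3.
The 2 values of 31 occupy positions 5–6 → average rank (5+6)/2 = 5.5.
Rank 1 → value 44.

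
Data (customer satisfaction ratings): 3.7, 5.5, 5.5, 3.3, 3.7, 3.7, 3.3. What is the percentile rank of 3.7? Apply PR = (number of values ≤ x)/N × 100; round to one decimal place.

N = 7.
Strictly below 3.7: 2. Equal to 3.7: 3.
PR = 5/7 × 100 = 71.4

71.4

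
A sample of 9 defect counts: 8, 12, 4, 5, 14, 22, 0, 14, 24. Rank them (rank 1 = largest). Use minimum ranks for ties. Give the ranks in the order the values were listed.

6, 5, 8, 7, 3, 2, 9, 3, 1

Sorted (descending): 24, 22, 14, 14, 12, 8, 5, 4, 0
The 2 values of 14 occupy positions 3–4 → each gets rank 3.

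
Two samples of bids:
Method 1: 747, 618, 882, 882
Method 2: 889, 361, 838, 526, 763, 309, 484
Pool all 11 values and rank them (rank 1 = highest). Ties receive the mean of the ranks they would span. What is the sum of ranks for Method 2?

Sorted (descending): 889, 882, 882, 838, 763, 747, 618, 526, 484, 361, 309
The 2 values of 882 occupy positions 2–3 → average rank (2+3)/2 = 2.5.
Method 2 values → pooled ranks: 889→1, 361→10, 838→4, 526→8, 763→5, 309→11, 484→9
Rank sum = 1 + 10 + 4 + 8 + 5 + 11 + 9 = 48

48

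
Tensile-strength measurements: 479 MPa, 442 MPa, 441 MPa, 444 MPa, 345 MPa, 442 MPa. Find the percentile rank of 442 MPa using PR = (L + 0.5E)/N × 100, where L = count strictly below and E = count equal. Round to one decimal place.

N = 6.
Strictly below 442: 2. Equal to 442: 2.
PR = (2 + 0.5·2)/6 × 100 = 50.0

50.0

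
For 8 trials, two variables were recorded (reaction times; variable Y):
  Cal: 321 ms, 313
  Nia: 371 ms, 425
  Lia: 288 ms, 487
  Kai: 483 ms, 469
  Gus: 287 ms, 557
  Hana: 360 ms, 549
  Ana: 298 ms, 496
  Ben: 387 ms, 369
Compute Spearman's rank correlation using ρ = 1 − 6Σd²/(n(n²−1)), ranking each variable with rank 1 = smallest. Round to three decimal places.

-0.548

Ranks of variable 1: 4, 6, 2, 8, 1, 5, 3, 7
Ranks of variable 2: 1, 3, 5, 4, 8, 7, 6, 2
d = r₁ − r₂: 3, 3, -3, 4, -7, -2, -3, 5
d²: 9, 9, 9, 16, 49, 4, 9, 25; Σd² = 130
ρ = 1 − 6·130/(8·63) = 1 − 780/504 = -0.548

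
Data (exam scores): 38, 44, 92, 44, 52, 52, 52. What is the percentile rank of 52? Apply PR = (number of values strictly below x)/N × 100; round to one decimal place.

42.9

N = 7.
Strictly below 52: 3. Equal to 52: 3.
PR = 3/7 × 100 = 42.9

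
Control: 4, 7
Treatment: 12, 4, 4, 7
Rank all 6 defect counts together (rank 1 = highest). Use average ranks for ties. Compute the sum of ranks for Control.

Sorted (descending): 12, 7, 7, 4, 4, 4
The 2 values of 7 occupy positions 2–3 → average rank (2+3)/2 = 2.5.
The 3 values of 4 occupy positions 4–6 → average rank 5.
Control values → pooled ranks: 4→5, 7→2.5
Rank sum = 5 + 2.5 = 7.5

7.5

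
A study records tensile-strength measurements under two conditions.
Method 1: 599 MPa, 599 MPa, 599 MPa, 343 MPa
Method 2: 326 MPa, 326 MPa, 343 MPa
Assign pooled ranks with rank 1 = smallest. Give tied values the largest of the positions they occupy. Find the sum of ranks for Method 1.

25

Sorted (ascending): 326, 326, 343, 343, 599, 599, 599
The 2 values of 326 occupy positions 1–2 → each gets rank 2.
The 2 values of 343 occupy positions 3–4 → each gets rank 4.
The 3 values of 599 occupy positions 5–7 → each gets rank 7.
Method 1 values → pooled ranks: 599→7, 599→7, 599→7, 343→4
Rank sum = 7 + 7 + 7 + 4 = 25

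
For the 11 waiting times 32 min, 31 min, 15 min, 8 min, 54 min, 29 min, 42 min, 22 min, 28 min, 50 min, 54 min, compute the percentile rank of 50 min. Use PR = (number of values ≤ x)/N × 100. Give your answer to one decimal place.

N = 11.
Strictly below 50: 8. Equal to 50: 1.
PR = 9/11 × 100 = 81.8

81.8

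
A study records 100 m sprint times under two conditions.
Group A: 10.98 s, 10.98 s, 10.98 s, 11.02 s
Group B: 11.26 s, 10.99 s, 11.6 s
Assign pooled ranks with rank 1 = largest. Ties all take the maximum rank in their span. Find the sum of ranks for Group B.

7

Sorted (descending): 11.6, 11.26, 11.02, 10.99, 10.98, 10.98, 10.98
The 3 values of 10.98 occupy positions 5–7 → each gets rank 7.
Group B values → pooled ranks: 11.26→2, 10.99→4, 11.6→1
Rank sum = 2 + 4 + 1 = 7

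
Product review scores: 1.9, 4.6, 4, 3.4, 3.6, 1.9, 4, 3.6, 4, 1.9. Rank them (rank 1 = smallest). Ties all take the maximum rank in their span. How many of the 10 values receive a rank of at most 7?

6

Sorted (ascending): 1.9, 1.9, 1.9, 3.4, 3.6, 3.6, 4, 4, 4, 4.6
The 3 values of 1.9 occupy positions 1–3 → each gets rank 3.
The 2 values of 3.6 occupy positions 5–6 → each gets rank 6.
The 3 values of 4 occupy positions 7–9 → each gets rank 9.
Ranks ≤ 7: {3, 3, 3, 4, 6, 6} → 6 values.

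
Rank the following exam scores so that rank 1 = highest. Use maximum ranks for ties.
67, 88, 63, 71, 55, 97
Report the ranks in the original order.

Sorted (descending): 97, 88, 71, 67, 63, 55
No ties — each value takes its position as its rank.

4, 2, 5, 3, 6, 1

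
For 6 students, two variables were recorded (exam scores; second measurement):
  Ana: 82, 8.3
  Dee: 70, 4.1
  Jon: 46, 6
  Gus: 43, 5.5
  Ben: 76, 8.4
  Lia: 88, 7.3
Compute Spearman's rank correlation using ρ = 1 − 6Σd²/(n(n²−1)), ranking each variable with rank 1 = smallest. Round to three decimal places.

0.600

Ranks of variable 1: 5, 3, 2, 1, 4, 6
Ranks of variable 2: 5, 1, 3, 2, 6, 4
d = r₁ − r₂: 0, 2, -1, -1, -2, 2
d²: 0, 4, 1, 1, 4, 4; Σd² = 14
ρ = 1 − 6·14/(6·35) = 1 − 84/210 = 0.600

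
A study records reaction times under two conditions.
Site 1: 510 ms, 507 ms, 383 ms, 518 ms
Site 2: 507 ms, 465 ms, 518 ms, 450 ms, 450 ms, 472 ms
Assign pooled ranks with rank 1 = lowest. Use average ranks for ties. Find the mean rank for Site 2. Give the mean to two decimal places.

Sorted (ascending): 383, 450, 450, 465, 472, 507, 507, 510, 518, 518
The 2 values of 450 occupy positions 2–3 → average rank (2+3)/2 = 2.5.
The 2 values of 507 occupy positions 6–7 → average rank (6+7)/2 = 6.5.
The 2 values of 518 occupy positions 9–10 → average rank (9+10)/2 = 9.5.
Site 2 values → pooled ranks: 507→6.5, 465→4, 518→9.5, 450→2.5, 450→2.5, 472→5
Mean rank = (6.5 + 4 + 9.5 + 2.5 + 2.5 + 5) / 6 = 5.00

5.00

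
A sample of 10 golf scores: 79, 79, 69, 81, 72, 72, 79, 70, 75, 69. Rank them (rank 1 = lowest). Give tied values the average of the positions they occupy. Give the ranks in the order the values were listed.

Sorted (ascending): 69, 69, 70, 72, 72, 75, 79, 79, 79, 81
The 2 values of 69 occupy positions 1–2 → average rank (1+2)/2 = 1.5.
The 2 values of 72 occupy positions 4–5 → average rank (4+5)/2 = 4.5.
The 3 values of 79 occupy positions 7–9 → average rank 8.

8, 8, 1.5, 10, 4.5, 4.5, 8, 3, 6, 1.5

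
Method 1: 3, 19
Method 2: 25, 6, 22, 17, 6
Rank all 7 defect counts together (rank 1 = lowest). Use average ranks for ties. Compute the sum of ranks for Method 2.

22

Sorted (ascending): 3, 6, 6, 17, 19, 22, 25
The 2 values of 6 occupy positions 2–3 → average rank (2+3)/2 = 2.5.
Method 2 values → pooled ranks: 25→7, 6→2.5, 22→6, 17→4, 6→2.5
Rank sum = 7 + 2.5 + 6 + 4 + 2.5 = 22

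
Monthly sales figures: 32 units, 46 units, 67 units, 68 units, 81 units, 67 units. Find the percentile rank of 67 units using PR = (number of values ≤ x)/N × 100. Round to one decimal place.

66.7

N = 6.
Strictly below 67: 2. Equal to 67: 2.
PR = 4/6 × 100 = 66.7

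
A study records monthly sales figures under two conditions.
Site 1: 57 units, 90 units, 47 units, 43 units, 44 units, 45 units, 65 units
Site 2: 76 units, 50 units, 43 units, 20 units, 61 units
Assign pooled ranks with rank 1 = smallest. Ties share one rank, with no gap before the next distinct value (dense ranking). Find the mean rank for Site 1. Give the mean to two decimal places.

Sorted (ascending): 20, 43, 43, 44, 45, 47, 50, 57, 61, 65, 76, 90
The 2 values of 43 share dense rank 2.
Remaining distinct values take the next consecutive integers.
Site 1 values → pooled ranks: 57→7, 90→11, 47→5, 43→2, 44→3, 45→4, 65→9
Mean rank = (7 + 11 + 5 + 2 + 3 + 4 + 9) / 7 = 5.86

5.86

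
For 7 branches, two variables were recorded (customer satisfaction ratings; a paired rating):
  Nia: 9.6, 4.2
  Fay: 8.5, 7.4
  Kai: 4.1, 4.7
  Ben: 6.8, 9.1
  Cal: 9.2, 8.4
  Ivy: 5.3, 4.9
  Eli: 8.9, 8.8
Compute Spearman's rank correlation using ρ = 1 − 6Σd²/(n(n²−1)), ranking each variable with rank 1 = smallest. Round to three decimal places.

Ranks of variable 1: 7, 4, 1, 3, 6, 2, 5
Ranks of variable 2: 1, 4, 2, 7, 5, 3, 6
d = r₁ − r₂: 6, 0, -1, -4, 1, -1, -1
d²: 36, 0, 1, 16, 1, 1, 1; Σd² = 56
ρ = 1 − 6·56/(7·48) = 1 − 336/336 = 0.000

0.000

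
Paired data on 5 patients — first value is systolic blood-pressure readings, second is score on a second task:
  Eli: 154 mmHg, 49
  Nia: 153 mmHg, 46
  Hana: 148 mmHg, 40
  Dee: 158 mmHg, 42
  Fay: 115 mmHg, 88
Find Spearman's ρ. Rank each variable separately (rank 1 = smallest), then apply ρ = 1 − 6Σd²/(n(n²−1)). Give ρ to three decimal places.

Ranks of variable 1: 4, 3, 2, 5, 1
Ranks of variable 2: 4, 3, 1, 2, 5
d = r₁ − r₂: 0, 0, 1, 3, -4
d²: 0, 0, 1, 9, 16; Σd² = 26
ρ = 1 − 6·26/(5·24) = 1 − 156/120 = -0.300

-0.300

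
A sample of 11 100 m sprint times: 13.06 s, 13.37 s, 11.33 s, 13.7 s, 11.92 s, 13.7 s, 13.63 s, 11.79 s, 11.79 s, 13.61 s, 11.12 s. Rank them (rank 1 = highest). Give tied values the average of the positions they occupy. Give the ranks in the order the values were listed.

Sorted (descending): 13.7, 13.7, 13.63, 13.61, 13.37, 13.06, 11.92, 11.79, 11.79, 11.33, 11.12
The 2 values of 13.7 occupy positions 1–2 → average rank (1+2)/2 = 1.5.
The 2 values of 11.79 occupy positions 8–9 → average rank (8+9)/2 = 8.5.

6, 5, 10, 1.5, 7, 1.5, 3, 8.5, 8.5, 4, 11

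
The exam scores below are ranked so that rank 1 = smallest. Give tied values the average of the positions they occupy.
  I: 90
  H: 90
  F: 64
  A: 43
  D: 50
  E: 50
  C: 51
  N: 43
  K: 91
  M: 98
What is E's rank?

3.5

Sorted (ascending): 43, 43, 50, 50, 51, 64, 90, 90, 91, 98
The 2 values of 43 occupy positions 1–2 → average rank (1+2)/2 = 1.5.
The 2 values of 50 occupy positions 3–4 → average rank (3+4)/2 = 3.5.
The 2 values of 90 occupy positions 7–8 → average rank (7+8)/2 = 7.5.
E has value 50 → rank 3.5.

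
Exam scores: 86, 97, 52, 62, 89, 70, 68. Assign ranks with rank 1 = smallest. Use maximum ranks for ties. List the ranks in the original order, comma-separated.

5, 7, 1, 2, 6, 4, 3

Sorted (ascending): 52, 62, 68, 70, 86, 89, 97
No ties — each value takes its position as its rank.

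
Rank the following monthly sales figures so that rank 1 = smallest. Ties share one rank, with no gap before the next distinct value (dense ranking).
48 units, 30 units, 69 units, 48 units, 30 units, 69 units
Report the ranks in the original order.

Sorted (ascending): 30, 30, 48, 48, 69, 69
The 2 values of 30 share dense rank 1.
The 2 values of 48 share dense rank 2.
The 2 values of 69 share dense rank 3.

2, 1, 3, 2, 1, 3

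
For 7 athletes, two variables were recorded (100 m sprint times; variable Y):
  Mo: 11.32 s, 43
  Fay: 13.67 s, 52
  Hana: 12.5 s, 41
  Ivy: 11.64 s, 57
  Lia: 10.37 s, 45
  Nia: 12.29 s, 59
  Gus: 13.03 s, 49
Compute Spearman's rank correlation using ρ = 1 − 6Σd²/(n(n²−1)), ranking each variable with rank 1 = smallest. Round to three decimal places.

Ranks of variable 1: 2, 7, 5, 3, 1, 4, 6
Ranks of variable 2: 2, 5, 1, 6, 3, 7, 4
d = r₁ − r₂: 0, 2, 4, -3, -2, -3, 2
d²: 0, 4, 16, 9, 4, 9, 4; Σd² = 46
ρ = 1 − 6·46/(7·48) = 1 − 276/336 = 0.179

0.179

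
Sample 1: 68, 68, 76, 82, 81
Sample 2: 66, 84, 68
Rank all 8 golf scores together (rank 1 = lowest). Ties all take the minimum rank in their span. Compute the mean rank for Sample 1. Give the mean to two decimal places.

4.40

Sorted (ascending): 66, 68, 68, 68, 76, 81, 82, 84
The 3 values of 68 occupy positions 2–4 → each gets rank 2.
Sample 1 values → pooled ranks: 68→2, 68→2, 76→5, 82→7, 81→6
Mean rank = (2 + 2 + 5 + 7 + 6) / 5 = 4.40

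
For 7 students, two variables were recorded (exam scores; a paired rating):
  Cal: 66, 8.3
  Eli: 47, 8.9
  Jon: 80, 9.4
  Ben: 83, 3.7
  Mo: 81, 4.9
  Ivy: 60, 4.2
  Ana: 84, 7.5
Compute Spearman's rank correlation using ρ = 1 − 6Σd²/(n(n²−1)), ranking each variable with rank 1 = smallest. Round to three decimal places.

Ranks of variable 1: 3, 1, 4, 6, 5, 2, 7
Ranks of variable 2: 5, 6, 7, 1, 3, 2, 4
d = r₁ − r₂: -2, -5, -3, 5, 2, 0, 3
d²: 4, 25, 9, 25, 4, 0, 9; Σd² = 76
ρ = 1 − 6·76/(7·48) = 1 − 456/336 = -0.357

-0.357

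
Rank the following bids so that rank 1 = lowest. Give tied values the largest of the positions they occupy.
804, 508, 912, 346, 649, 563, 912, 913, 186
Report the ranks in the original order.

Sorted (ascending): 186, 346, 508, 563, 649, 804, 912, 912, 913
The 2 values of 912 occupy positions 7–8 → each gets rank 8.

6, 3, 8, 2, 5, 4, 8, 9, 1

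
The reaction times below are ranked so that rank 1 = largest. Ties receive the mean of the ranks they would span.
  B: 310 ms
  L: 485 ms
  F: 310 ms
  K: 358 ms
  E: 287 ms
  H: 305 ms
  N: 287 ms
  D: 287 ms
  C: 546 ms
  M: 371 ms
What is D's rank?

Sorted (descending): 546, 485, 371, 358, 310, 310, 305, 287, 287, 287
The 2 values of 310 occupy positions 5–6 → average rank (5+6)/2 = 5.5.
The 3 values of 287 occupy positions 8–10 → average rank 9.
D has value 287 ms → rank 9.

9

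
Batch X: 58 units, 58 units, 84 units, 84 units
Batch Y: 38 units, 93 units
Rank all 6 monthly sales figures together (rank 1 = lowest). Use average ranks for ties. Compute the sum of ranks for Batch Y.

7

Sorted (ascending): 38, 58, 58, 84, 84, 93
The 2 values of 58 occupy positions 2–3 → average rank (2+3)/2 = 2.5.
The 2 values of 84 occupy positions 4–5 → average rank (4+5)/2 = 4.5.
Batch Y values → pooled ranks: 38→1, 93→6
Rank sum = 1 + 6 = 7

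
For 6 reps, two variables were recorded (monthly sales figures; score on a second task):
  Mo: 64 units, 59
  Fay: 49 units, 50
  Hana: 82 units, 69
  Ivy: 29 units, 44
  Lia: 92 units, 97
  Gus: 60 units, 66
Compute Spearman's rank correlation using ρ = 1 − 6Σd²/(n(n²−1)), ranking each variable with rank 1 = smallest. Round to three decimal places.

Ranks of variable 1: 4, 2, 5, 1, 6, 3
Ranks of variable 2: 3, 2, 5, 1, 6, 4
d = r₁ − r₂: 1, 0, 0, 0, 0, -1
d²: 1, 0, 0, 0, 0, 1; Σd² = 2
ρ = 1 − 6·2/(6·35) = 1 − 12/210 = 0.943

0.943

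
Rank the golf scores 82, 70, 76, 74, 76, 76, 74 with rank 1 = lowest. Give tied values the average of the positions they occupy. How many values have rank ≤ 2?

1

Sorted (ascending): 70, 74, 74, 76, 76, 76, 82
The 2 values of 74 occupy positions 2–3 → average rank (2+3)/2 = 2.5.
The 3 values of 76 occupy positions 4–6 → average rank 5.
Ranks ≤ 2: {1} → 1 value.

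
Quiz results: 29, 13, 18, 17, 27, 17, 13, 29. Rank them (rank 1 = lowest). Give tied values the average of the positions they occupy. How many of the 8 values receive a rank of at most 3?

Sorted (ascending): 13, 13, 17, 17, 18, 27, 29, 29
The 2 values of 13 occupy positions 1–2 → average rank (1+2)/2 = 1.5.
The 2 values of 17 occupy positions 3–4 → average rank (3+4)/2 = 3.5.
The 2 values of 29 occupy positions 7–8 → average rank (7+8)/2 = 7.5.
Ranks ≤ 3: {1.5, 1.5} → 2 values.

2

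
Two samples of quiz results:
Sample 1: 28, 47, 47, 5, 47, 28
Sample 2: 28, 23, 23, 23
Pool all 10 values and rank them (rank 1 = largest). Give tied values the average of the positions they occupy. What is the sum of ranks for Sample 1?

Sorted (descending): 47, 47, 47, 28, 28, 28, 23, 23, 23, 5
The 3 values of 47 occupy positions 1–3 → average rank 2.
The 3 values of 28 occupy positions 4–6 → average rank 5.
The 3 values of 23 occupy positions 7–9 → average rank 8.
Sample 1 values → pooled ranks: 28→5, 47→2, 47→2, 5→10, 47→2, 28→5
Rank sum = 5 + 2 + 2 + 10 + 2 + 5 = 26

26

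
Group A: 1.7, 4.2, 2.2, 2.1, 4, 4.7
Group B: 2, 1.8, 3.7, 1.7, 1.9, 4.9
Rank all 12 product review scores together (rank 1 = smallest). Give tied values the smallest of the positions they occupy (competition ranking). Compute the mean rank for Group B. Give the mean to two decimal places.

5.50

Sorted (ascending): 1.7, 1.7, 1.8, 1.9, 2, 2.1, 2.2, 3.7, 4, 4.2, 4.7, 4.9
The 2 values of 1.7 occupy positions 1–2 → each gets rank 1.
Group B values → pooled ranks: 2→5, 1.8→3, 3.7→8, 1.7→1, 1.9→4, 4.9→12
Mean rank = (5 + 3 + 8 + 1 + 4 + 12) / 6 = 5.50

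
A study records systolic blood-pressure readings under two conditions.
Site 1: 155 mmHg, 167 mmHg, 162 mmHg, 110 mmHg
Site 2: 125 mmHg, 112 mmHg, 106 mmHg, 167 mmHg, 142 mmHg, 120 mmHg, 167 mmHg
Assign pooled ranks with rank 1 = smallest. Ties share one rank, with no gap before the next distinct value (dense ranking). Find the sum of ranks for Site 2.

Sorted (ascending): 106, 110, 112, 120, 125, 142, 155, 162, 167, 167, 167
The 3 values of 167 share dense rank 9.
Remaining distinct values take the next consecutive integers.
Site 2 values → pooled ranks: 125→5, 112→3, 106→1, 167→9, 142→6, 120→4, 167→9
Rank sum = 5 + 3 + 1 + 9 + 6 + 4 + 9 = 37

37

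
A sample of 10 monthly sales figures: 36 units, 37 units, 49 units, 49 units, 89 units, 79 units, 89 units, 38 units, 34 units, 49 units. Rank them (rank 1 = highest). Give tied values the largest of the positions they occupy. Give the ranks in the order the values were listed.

9, 8, 6, 6, 2, 3, 2, 7, 10, 6

Sorted (descending): 89, 89, 79, 49, 49, 49, 38, 37, 36, 34
The 2 values of 89 occupy positions 1–2 → each gets rank 2.
The 3 values of 49 occupy positions 4–6 → each gets rank 6.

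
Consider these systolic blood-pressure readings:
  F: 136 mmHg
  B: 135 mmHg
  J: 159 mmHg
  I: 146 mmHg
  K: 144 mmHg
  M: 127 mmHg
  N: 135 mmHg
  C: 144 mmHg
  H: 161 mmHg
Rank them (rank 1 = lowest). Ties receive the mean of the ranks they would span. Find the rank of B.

Sorted (ascending): 127, 135, 135, 136, 144, 144, 146, 159, 161
The 2 values of 135 occupy positions 2–3 → average rank (2+3)/2 = 2.5.
The 2 values of 144 occupy positions 5–6 → average rank (5+6)/2 = 5.5.
B has value 135 mmHg → rank 2.5.

2.5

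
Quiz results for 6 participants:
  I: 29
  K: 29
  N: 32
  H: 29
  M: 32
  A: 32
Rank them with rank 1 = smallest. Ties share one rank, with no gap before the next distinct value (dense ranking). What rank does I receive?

1

Sorted (ascending): 29, 29, 29, 32, 32, 32
The 3 values of 29 share dense rank 1.
The 3 values of 32 share dense rank 2.
I has value 29 → rank 1.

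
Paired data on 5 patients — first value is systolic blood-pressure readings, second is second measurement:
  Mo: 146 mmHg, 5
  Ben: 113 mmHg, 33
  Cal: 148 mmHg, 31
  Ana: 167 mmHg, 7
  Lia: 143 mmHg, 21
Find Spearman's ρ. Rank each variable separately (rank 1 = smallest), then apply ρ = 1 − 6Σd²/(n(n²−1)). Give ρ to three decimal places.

-0.500

Ranks of variable 1: 3, 1, 4, 5, 2
Ranks of variable 2: 1, 5, 4, 2, 3
d = r₁ − r₂: 2, -4, 0, 3, -1
d²: 4, 16, 0, 9, 1; Σd² = 30
ρ = 1 − 6·30/(5·24) = 1 − 180/120 = -0.500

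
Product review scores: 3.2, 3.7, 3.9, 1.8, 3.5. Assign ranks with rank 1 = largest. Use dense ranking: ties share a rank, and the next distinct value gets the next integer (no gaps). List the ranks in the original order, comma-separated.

Sorted (descending): 3.9, 3.7, 3.5, 3.2, 1.8
No ties — each value takes its position as its rank.

4, 2, 1, 5, 3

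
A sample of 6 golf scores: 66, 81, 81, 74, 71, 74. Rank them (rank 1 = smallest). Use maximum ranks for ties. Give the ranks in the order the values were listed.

1, 6, 6, 4, 2, 4

Sorted (ascending): 66, 71, 74, 74, 81, 81
The 2 values of 74 occupy positions 3–4 → each gets rank 4.
The 2 values of 81 occupy positions 5–6 → each gets rank 6.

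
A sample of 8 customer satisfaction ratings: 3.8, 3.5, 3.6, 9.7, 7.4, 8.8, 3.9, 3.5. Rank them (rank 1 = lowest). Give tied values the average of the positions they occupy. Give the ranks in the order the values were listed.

Sorted (ascending): 3.5, 3.5, 3.6, 3.8, 3.9, 7.4, 8.8, 9.7
The 2 values of 3.5 occupy positions 1–2 → average rank (1+2)/2 = 1.5.

4, 1.5, 3, 8, 6, 7, 5, 1.5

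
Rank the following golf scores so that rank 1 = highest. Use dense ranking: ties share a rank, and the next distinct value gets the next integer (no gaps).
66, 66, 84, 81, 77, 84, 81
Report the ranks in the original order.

Sorted (descending): 84, 84, 81, 81, 77, 66, 66
The 2 values of 84 share dense rank 1.
The 2 values of 81 share dense rank 2.
The 2 values of 66 share dense rank 4.
Remaining distinct values take the next consecutive integers.

4, 4, 1, 2, 3, 1, 2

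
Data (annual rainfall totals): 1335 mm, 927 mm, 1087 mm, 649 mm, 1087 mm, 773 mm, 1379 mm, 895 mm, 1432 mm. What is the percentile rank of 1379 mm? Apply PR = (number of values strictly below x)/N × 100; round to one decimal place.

N = 9.
Strictly below 1379: 7. Equal to 1379: 1.
PR = 7/9 × 100 = 77.8

77.8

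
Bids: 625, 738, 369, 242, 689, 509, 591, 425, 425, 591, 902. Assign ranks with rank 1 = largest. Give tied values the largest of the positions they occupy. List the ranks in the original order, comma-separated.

Sorted (descending): 902, 738, 689, 625, 591, 591, 509, 425, 425, 369, 242
The 2 values of 591 occupy positions 5–6 → each gets rank 6.
The 2 values of 425 occupy positions 8–9 → each gets rank 9.

4, 2, 10, 11, 3, 7, 6, 9, 9, 6, 1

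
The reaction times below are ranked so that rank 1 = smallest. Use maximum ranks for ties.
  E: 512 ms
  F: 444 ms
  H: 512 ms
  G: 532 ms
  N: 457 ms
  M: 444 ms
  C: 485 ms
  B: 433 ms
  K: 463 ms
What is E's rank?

8

Sorted (ascending): 433, 444, 444, 457, 463, 485, 512, 512, 532
The 2 values of 444 occupy positions 2–3 → each gets rank 3.
The 2 values of 512 occupy positions 7–8 → each gets rank 8.
E has value 512 ms → rank 8.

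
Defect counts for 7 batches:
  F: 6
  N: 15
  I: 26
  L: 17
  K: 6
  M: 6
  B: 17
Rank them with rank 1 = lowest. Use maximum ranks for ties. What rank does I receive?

7

Sorted (ascending): 6, 6, 6, 15, 17, 17, 26
The 3 values of 6 occupy positions 1–3 → each gets rank 3.
The 2 values of 17 occupy positions 5–6 → each gets rank 6.
I has value 26 → rank 7.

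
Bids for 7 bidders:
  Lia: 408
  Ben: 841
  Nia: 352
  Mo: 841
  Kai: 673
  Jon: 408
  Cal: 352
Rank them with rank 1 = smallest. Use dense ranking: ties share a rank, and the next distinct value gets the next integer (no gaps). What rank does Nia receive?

1

Sorted (ascending): 352, 352, 408, 408, 673, 841, 841
The 2 values of 352 share dense rank 1.
The 2 values of 408 share dense rank 2.
The 2 values of 841 share dense rank 4.
Remaining distinct values take the next consecutive integers.
Nia has value 352 → rank 1.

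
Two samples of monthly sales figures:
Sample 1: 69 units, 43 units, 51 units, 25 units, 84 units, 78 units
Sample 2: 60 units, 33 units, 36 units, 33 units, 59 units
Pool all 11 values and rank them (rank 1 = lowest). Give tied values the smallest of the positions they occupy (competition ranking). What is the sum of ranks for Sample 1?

42

Sorted (ascending): 25, 33, 33, 36, 43, 51, 59, 60, 69, 78, 84
The 2 values of 33 occupy positions 2–3 → each gets rank 2.
Sample 1 values → pooled ranks: 69→9, 43→5, 51→6, 25→1, 84→11, 78→10
Rank sum = 9 + 5 + 6 + 1 + 11 + 10 = 42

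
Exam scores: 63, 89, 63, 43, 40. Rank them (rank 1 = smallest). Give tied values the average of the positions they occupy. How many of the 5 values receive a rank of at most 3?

Sorted (ascending): 40, 43, 63, 63, 89
The 2 values of 63 occupy positions 3–4 → average rank (3+4)/2 = 3.5.
Ranks ≤ 3: {1, 2} → 2 values.

2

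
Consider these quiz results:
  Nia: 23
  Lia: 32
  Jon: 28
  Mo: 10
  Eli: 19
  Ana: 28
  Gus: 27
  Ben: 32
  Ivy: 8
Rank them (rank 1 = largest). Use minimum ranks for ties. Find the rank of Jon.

Sorted (descending): 32, 32, 28, 28, 27, 23, 19, 10, 8
The 2 values of 32 occupy positions 1–2 → each gets rank 1.
The 2 values of 28 occupy positions 3–4 → each gets rank 3.
Jon has value 28 → rank 3.

3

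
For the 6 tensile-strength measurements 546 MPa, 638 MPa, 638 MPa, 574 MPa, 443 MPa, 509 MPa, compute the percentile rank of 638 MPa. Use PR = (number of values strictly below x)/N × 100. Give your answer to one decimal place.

66.7

N = 6.
Strictly below 638: 4. Equal to 638: 2.
PR = 4/6 × 100 = 66.7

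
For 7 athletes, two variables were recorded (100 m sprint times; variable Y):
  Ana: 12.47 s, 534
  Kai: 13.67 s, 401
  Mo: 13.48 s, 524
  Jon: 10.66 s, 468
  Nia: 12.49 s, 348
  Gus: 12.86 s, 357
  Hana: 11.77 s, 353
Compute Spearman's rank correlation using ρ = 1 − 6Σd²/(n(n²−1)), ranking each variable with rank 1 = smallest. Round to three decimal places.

Ranks of variable 1: 3, 7, 6, 1, 4, 5, 2
Ranks of variable 2: 7, 4, 6, 5, 1, 3, 2
d = r₁ − r₂: -4, 3, 0, -4, 3, 2, 0
d²: 16, 9, 0, 16, 9, 4, 0; Σd² = 54
ρ = 1 − 6·54/(7·48) = 1 − 324/336 = 0.036

0.036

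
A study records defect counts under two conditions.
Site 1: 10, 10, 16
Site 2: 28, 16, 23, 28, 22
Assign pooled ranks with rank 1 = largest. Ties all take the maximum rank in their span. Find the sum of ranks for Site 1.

Sorted (descending): 28, 28, 23, 22, 16, 16, 10, 10
The 2 values of 28 occupy positions 1–2 → each gets rank 2.
The 2 values of 16 occupy positions 5–6 → each gets rank 6.
The 2 values of 10 occupy positions 7–8 → each gets rank 8.
Site 1 values → pooled ranks: 10→8, 10→8, 16→6
Rank sum = 8 + 8 + 6 = 22

22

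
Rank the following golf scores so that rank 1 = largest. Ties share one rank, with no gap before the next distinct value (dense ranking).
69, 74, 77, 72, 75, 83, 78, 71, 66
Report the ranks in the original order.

Sorted (descending): 83, 78, 77, 75, 74, 72, 71, 69, 66
No ties — each value takes its position as its rank.

8, 5, 3, 6, 4, 1, 2, 7, 9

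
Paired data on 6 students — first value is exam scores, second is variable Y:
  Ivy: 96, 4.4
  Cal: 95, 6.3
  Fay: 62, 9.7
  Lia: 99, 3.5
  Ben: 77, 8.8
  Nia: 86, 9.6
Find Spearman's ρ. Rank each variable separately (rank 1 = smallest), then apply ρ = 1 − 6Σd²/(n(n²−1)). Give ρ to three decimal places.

Ranks of variable 1: 5, 4, 1, 6, 2, 3
Ranks of variable 2: 2, 3, 6, 1, 4, 5
d = r₁ − r₂: 3, 1, -5, 5, -2, -2
d²: 9, 1, 25, 25, 4, 4; Σd² = 68
ρ = 1 − 6·68/(6·35) = 1 − 408/210 = -0.943

-0.943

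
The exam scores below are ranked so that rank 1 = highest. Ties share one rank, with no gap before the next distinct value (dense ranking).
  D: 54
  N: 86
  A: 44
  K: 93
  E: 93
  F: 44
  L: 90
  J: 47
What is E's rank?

1

Sorted (descending): 93, 93, 90, 86, 54, 47, 44, 44
The 2 values of 93 share dense rank 1.
The 2 values of 44 share dense rank 6.
Remaining distinct values take the next consecutive integers.
E has value 93 → rank 1.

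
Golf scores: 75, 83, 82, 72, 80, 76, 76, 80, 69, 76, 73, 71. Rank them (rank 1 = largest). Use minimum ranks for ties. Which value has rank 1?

83

Sorted (descending): 83, 82, 80, 80, 76, 76, 76, 75, 73, 72, 71, 69
The 2 values of 80 occupy positions 3–4 → each gets rank 3.
The 3 values of 76 occupy positions 5–7 → each gets rank 5.
Rank 1 → value 83.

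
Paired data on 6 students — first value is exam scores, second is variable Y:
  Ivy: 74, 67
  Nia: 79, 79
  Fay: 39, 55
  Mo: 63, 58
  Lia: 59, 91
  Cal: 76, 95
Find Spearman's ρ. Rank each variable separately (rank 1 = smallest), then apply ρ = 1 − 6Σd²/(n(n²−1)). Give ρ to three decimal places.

Ranks of variable 1: 4, 6, 1, 3, 2, 5
Ranks of variable 2: 3, 4, 1, 2, 5, 6
d = r₁ − r₂: 1, 2, 0, 1, -3, -1
d²: 1, 4, 0, 1, 9, 1; Σd² = 16
ρ = 1 − 6·16/(6·35) = 1 − 96/210 = 0.543

0.543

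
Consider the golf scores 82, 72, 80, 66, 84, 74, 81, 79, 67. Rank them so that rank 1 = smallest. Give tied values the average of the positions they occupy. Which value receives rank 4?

74

Sorted (ascending): 66, 67, 72, 74, 79, 80, 81, 82, 84
No ties — each value takes its position as its rank.
Rank 4 → value 74.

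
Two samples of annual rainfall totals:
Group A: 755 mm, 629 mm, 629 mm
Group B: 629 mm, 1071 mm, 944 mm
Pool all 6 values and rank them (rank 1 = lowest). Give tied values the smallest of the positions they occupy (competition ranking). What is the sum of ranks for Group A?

Sorted (ascending): 629, 629, 629, 755, 944, 1071
The 3 values of 629 occupy positions 1–3 → each gets rank 1.
Group A values → pooled ranks: 755→4, 629→1, 629→1
Rank sum = 4 + 1 + 1 = 6

6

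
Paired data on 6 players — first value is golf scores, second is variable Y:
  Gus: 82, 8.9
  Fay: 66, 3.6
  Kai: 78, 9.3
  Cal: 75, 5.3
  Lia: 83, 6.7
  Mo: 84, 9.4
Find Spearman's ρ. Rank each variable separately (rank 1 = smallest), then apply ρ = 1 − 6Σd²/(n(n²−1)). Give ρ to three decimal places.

Ranks of variable 1: 4, 1, 3, 2, 5, 6
Ranks of variable 2: 4, 1, 5, 2, 3, 6
d = r₁ − r₂: 0, 0, -2, 0, 2, 0
d²: 0, 0, 4, 0, 4, 0; Σd² = 8
ρ = 1 − 6·8/(6·35) = 1 − 48/210 = 0.771

0.771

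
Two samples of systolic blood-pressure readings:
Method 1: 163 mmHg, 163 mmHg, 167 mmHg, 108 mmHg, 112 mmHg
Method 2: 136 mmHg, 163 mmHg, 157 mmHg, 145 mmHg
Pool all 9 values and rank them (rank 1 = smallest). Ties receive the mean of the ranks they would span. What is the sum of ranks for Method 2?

19

Sorted (ascending): 108, 112, 136, 145, 157, 163, 163, 163, 167
The 3 values of 163 occupy positions 6–8 → average rank 7.
Method 2 values → pooled ranks: 136→3, 163→7, 157→5, 145→4
Rank sum = 3 + 7 + 5 + 4 = 19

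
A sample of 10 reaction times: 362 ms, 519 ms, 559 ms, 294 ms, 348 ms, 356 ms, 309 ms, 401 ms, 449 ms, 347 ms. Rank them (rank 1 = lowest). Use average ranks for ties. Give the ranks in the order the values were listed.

6, 9, 10, 1, 4, 5, 2, 7, 8, 3

Sorted (ascending): 294, 309, 347, 348, 356, 362, 401, 449, 519, 559
No ties — each value takes its position as its rank.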